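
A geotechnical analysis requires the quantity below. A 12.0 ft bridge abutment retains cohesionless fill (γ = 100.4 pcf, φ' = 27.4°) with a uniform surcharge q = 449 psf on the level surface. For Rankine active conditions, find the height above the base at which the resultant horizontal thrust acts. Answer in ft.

K_a = 0.3697.
Triangular part P₁ = ½K_aγH² = 2672 at H/3 = 4.000 ft; rectangular part P₂ = K_a q H = 1992 at H/2 = 6.000 ft.
ȳ = (P₁·4.000 + P₂·6.000)/(P₁+P₂) = 4.854 ft.

4.85 ft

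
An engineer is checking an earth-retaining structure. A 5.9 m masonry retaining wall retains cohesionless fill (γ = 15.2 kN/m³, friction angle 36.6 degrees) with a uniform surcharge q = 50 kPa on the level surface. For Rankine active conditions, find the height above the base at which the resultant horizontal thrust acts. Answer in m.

2.49 m

K_a = 0.2530.
Triangular part P₁ = ½K_aγH² = 66.92 at H/3 = 1.967 m; rectangular part P₂ = K_a q H = 74.62 at H/2 = 2.950 m.
ȳ = (P₁·1.967 + P₂·2.950)/(P₁+P₂) = 2.485 m.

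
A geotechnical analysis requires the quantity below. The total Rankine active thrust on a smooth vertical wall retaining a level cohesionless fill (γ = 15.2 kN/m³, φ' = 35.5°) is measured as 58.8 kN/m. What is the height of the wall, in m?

5.40 m

K_a = 0.2653. P_a = ½ K_a γ H² ⇒ H = √(2P_a/(K_a γ)).
H = √(2×58.8/(0.2653×15.2)) = 5.401 m.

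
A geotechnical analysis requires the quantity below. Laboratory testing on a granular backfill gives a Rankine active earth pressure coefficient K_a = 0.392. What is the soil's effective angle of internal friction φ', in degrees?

K_a = tan²(45° − φ/2) ⇒ 45° − φ/2 = arctan(√0.392) = 32.05°.
φ = 2(45° − 32.05°) = 25.90°.

25.9°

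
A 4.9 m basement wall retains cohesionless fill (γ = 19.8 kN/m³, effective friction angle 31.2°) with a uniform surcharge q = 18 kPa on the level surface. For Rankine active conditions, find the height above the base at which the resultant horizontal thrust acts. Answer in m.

K_a = 0.3175.
Triangular part P₁ = ½K_aγH² = 75.47 at H/3 = 1.633 m; rectangular part P₂ = K_a q H = 28.00 at H/2 = 2.450 m.
ȳ = (P₁·1.633 + P₂·2.450)/(P₁+P₂) = 1.854 m.

1.85 m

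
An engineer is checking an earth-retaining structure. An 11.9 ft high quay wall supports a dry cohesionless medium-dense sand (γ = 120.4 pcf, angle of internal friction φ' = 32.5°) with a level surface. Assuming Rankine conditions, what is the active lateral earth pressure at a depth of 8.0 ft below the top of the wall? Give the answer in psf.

290 psf

K_a = (1 − sin φ)/(1 + sin φ) = 0.3010.
σ_h = K_a γ z = 0.3010 × 120.4 × 8.0 = 289.9 psf.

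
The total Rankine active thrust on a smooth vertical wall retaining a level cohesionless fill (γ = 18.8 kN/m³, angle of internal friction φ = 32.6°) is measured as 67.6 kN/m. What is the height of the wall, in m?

K_a = 0.2997. P_a = ½ K_a γ H² ⇒ H = √(2P_a/(K_a γ)).
H = √(2×67.6/(0.2997×18.8)) = 4.898 m.

4.90 m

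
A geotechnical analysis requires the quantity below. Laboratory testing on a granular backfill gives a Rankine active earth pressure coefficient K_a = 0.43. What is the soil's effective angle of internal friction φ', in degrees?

K_a = tan²(45° − φ/2) ⇒ 45° − φ/2 = arctan(√0.43) = 33.25°.
φ = 2(45° − 33.25°) = 23.49°.

23.5°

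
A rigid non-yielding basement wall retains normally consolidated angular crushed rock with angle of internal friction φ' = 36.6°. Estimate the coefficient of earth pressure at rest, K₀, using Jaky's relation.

0.404

K₀ = 1 − sin φ' = 1 − sin 36.6° = 0.4038.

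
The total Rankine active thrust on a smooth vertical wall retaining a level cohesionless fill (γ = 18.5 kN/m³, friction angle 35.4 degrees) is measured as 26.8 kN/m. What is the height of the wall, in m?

3.30 m

K_a = 0.2664. P_a = ½ K_a γ H² ⇒ H = √(2P_a/(K_a γ)).
H = √(2×26.8/(0.2664×18.5)) = 3.298 m.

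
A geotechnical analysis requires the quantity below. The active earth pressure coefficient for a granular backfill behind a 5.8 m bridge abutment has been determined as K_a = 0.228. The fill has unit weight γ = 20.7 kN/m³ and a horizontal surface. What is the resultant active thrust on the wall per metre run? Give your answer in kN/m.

P = ½ K_a γ H² = 0.5 × 0.228 × 20.7 × 5.8² = 79.38 kN/m.

79.4 kN/m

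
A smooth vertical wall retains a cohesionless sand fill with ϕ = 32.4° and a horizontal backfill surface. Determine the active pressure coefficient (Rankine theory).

K_a = tan²(45° − φ/2) = tan²(28.80°) = 0.3022.

0.302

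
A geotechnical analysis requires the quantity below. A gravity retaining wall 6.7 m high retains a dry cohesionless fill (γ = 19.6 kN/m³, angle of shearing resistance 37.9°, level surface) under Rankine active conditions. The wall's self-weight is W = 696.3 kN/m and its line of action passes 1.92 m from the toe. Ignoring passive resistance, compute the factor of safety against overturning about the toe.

K_a = tan²(45° − 37.9°/2) = 0.2389.
P_a = ½K_aγH² = 0.5×0.2389×19.6×6.7² = 105.1 kN/m, acting at H/3 = 2.233 m above the base.
Overturning moment M_o = P_a × H/3 = 105.1 × 2.233 = 234.8.
Resisting moment M_r = W × 1.92 = 696.3 × 1.92 = 1337.
FS_overturning = M_r/M_o = 1337/234.8 = 5.695.

5.69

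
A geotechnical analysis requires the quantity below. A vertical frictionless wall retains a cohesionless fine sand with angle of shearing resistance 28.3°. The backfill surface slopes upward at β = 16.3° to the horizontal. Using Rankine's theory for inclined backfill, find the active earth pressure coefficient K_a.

0.413

K_a = cos β · (cos β − √(cos²β − cos²φ)) / (cos β + √(cos²β − cos²φ)).
cos β = 0.9598, cos φ = 0.8805, √(cos²β − cos²φ) = 0.3821.
K_a = 0.9598 × (0.9598 − 0.3821)/(0.9598 + 0.3821) = 0.4132.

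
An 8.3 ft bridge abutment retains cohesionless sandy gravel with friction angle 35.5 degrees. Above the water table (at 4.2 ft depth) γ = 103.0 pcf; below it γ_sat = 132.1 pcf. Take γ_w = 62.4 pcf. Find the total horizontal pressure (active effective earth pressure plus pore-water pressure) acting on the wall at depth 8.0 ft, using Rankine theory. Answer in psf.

K_a = (1 − sin φ)/(1 + sin φ) = 0.2653.
γ' = 132.1 − 62.4 = 69.70 pcf.
Effective vertical stress at 8.0 ft: σ'_v = 103.0×4.2 + 69.70×3.80 = 697.5 psf.
σ'_h = K_a σ'_v = 0.2653 × 697.5 = 185.0 psf; u = γ_w × 3.80 = 237.1 psf.
Total σ_h = 185.0 + 237.1 = 422.1 psf.

422 psf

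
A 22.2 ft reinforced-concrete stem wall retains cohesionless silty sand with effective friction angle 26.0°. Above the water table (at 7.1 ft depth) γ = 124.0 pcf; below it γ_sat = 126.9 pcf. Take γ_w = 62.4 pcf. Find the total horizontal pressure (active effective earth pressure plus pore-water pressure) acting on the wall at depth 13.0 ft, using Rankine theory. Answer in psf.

861 psf

K_a = (1 − sin φ)/(1 + sin φ) = 0.3905.
γ' = 126.9 − 62.4 = 64.50 pcf.
Effective vertical stress at 13.0 ft: σ'_v = 124.0×7.1 + 64.50×5.90 = 1261 psf.
σ'_h = K_a σ'_v = 0.3905 × 1261 = 492.4 psf; u = γ_w × 5.90 = 368.2 psf.
Total σ_h = 492.4 + 368.2 = 860.5 psf.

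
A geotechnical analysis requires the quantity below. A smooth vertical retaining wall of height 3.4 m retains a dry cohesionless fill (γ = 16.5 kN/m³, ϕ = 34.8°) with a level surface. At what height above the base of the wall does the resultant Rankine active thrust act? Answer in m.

K_a = 0.2733.
The pressure distribution is triangular, so the resultant acts at H/3 above the base = 3.4/3 = 1.133 m.

1.13 m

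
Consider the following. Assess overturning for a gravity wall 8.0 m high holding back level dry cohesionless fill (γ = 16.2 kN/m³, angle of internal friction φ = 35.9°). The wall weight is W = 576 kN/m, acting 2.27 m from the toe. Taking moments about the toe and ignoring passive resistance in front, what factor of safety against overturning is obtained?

K_a = tan²(45° − 35.9°/2) = 0.2607.
P_a = ½K_aγH² = 0.5×0.2607×16.2×8.0² = 135.2 kN/m, acting at H/3 = 2.667 m above the base.
Overturning moment M_o = P_a × H/3 = 135.2 × 2.667 = 360.4.
Resisting moment M_r = W × 2.27 = 576 × 2.27 = 1308.
FS_overturning = M_r/M_o = 1308/360.4 = 3.628.

3.63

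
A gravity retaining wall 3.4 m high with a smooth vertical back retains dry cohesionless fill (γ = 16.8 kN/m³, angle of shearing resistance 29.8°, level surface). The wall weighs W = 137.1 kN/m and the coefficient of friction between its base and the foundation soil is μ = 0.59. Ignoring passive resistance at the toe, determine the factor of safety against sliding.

2.48

K_a = tan²(45° − 29.8°/2) = 0.3360.
P_a = ½K_aγH² = 0.5×0.3360×16.8×3.4² = 32.63 kN/m, acting at H/3 = 1.133 m above the base.
FS_sliding = μW / P_a = 0.59×137.1 / 32.63 = 2.479.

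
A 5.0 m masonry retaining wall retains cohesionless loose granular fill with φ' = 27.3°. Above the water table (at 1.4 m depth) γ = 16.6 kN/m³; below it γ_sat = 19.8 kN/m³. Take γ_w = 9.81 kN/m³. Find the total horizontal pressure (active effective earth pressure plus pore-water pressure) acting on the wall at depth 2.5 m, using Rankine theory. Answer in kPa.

K_a = (1 − sin φ)/(1 + sin φ) = 0.3711.
γ' = 19.8 − 9.81 = 9.990 kN/m³.
Effective vertical stress at 2.5 m: σ'_v = 16.6×1.4 + 9.990×1.10 = 34.23 kPa.
σ'_h = K_a σ'_v = 0.3711 × 34.23 = 12.70 kPa; u = γ_w × 1.10 = 10.79 kPa.
Total σ_h = 12.70 + 10.79 = 23.49 kPa.

23.5 kPa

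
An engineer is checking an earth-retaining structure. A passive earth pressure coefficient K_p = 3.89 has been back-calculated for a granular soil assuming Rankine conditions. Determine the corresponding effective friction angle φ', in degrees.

36.2°

K_p = (1+sin φ)/(1−sin φ) ⇒ sin φ = (K_p − 1)/(K_p + 1) = 0.5910.
φ = arcsin(0.5910) = 36.23°.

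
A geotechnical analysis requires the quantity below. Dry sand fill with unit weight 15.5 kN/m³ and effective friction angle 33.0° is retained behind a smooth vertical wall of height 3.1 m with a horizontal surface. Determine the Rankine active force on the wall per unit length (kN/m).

22.0 kN/m

K_a = tan²(45° − φ/2) = 0.2948.
P_a = ½ K_a γ H² = 0.5 × 0.2948 × 15.5 × 3.1² = 21.96 kN/m.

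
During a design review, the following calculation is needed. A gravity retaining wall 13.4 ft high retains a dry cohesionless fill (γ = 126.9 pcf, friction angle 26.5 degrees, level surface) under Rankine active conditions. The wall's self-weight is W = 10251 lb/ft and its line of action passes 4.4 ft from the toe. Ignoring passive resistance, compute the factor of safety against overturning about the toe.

K_a = tan²(45° − 26.5°/2) = 0.3829.
P_a = ½K_aγH² = 0.5×0.3829×126.9×13.4² = 4363 lb/ft, acting at H/3 = 4.467 ft above the base.
Overturning moment M_o = P_a × H/3 = 4363 × 4.467 = 19490.
Resisting moment M_r = W × 4.4 = 10251 × 4.4 = 45100.
FS_overturning = M_r/M_o = 45100/19490 = 2.315.

2.31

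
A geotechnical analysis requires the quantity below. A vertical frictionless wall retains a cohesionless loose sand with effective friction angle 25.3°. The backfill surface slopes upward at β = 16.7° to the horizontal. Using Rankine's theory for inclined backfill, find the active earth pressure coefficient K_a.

K_a = cos β · (cos β − √(cos²β − cos²φ)) / (cos β + √(cos²β − cos²φ)).
cos β = 0.9578, cos φ = 0.9041, √(cos²β − cos²φ) = 0.3163.
K_a = 0.9578 × (0.9578 − 0.3163)/(0.9578 + 0.3163) = 0.4822.

0.482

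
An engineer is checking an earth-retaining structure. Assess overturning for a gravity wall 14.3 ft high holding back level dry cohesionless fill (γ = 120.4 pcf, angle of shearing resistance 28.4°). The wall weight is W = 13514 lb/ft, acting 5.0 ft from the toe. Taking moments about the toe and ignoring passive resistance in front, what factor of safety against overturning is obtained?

3.24

K_a = tan²(45° − 28.4°/2) = 0.3554.
P_a = ½K_aγH² = 0.5×0.3554×120.4×14.3² = 4375 lb/ft, acting at H/3 = 4.767 ft above the base.
Overturning moment M_o = P_a × H/3 = 4375 × 4.767 = 20850.
Resisting moment M_r = W × 5.0 = 13514 × 5.0 = 67570.
FS_overturning = M_r/M_o = 67570/20850 = 3.240.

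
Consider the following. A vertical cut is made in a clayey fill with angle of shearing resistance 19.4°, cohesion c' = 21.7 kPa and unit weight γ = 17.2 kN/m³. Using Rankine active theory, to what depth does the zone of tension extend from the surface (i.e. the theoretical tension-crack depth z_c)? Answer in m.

3.56 m

K_a = tan²(45° − 19.4°/2) = 0.5013; √K_a = 0.7080.
The active pressure is zero where K_a γ z = 2c√K_a, so z_c = 2c/(γ√K_a) = 2×21.7/(17.2×0.7080) = 3.564 m.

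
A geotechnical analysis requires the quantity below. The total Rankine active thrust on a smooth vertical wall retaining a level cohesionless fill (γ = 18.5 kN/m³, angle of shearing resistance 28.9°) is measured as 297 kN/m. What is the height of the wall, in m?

K_a = 0.3484. P_a = ½ K_a γ H² ⇒ H = √(2P_a/(K_a γ)).
H = √(2×297/(0.3484×18.5)) = 9.600 m.

9.60 m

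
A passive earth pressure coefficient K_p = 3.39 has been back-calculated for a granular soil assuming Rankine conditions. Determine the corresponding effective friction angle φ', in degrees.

33.0°

K_p = (1+sin φ)/(1−sin φ) ⇒ sin φ = (K_p − 1)/(K_p + 1) = 0.5444.
φ = arcsin(0.5444) = 32.98°.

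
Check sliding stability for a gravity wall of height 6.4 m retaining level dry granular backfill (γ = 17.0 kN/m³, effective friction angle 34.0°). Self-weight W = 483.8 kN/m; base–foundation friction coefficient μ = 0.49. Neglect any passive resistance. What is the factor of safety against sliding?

2.41

K_a = tan²(45° − 34.0°/2) = 0.2827.
P_a = ½K_aγH² = 0.5×0.2827×17.0×6.4² = 98.43 kN/m, acting at H/3 = 2.133 m above the base.
FS_sliding = μW / P_a = 0.49×483.8 / 98.43 = 2.408.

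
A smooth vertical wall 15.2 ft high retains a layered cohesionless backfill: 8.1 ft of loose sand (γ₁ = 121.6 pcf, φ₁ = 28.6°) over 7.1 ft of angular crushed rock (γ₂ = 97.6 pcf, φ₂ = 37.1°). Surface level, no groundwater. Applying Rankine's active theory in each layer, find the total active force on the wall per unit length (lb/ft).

3750 lb/ft

K_a1 = tan²(45°−28.6°/2) = 0.3525; K_a2 = tan²(45°−37.1°/2) = 0.2475.
Layer 1: σ at base = K_a1 γ₁ h₁ = 347.2 psf; P₁ = ½×347.2×8.1 = 1406.
Layer 2: σ_v at top = γ₁h₁ = 985.0; σ_h top = K_a2×985.0 = 243.8; σ_h base = K_a2×(985.0+97.6×7.1) = 415.3.
P₂ = ½(243.8+415.3)×7.1 = 2340. Total P_a = 1406+2340 = 3746 lb/ft.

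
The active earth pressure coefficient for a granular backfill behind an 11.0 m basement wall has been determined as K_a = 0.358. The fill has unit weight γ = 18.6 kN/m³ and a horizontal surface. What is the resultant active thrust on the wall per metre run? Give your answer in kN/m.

403 kN/m

P = ½ K_a γ H² = 0.5 × 0.358 × 18.6 × 11.0² = 402.9 kN/m.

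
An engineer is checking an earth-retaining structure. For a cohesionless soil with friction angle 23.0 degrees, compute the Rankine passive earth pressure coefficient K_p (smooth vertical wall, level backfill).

K_p = (1 + sin φ)/(1 − sin φ) = tan²(45° + 23.0°/2) = 2.283.

2.28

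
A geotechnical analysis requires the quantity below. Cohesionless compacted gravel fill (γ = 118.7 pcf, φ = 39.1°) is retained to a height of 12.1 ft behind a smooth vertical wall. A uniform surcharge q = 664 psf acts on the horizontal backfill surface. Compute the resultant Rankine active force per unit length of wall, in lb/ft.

K_a = tan²(45° − φ/2) = 0.2265.
Soil triangle: ½ K_a γ H² = 0.5×0.2265×118.7×12.1² = 1968 lb/ft.
Surcharge rectangle: K_a q H = 0.2265×664×12.1 = 1820 lb/ft.
Total = 1968 + 1820 = 3788 lb/ft.

3790 lb/ft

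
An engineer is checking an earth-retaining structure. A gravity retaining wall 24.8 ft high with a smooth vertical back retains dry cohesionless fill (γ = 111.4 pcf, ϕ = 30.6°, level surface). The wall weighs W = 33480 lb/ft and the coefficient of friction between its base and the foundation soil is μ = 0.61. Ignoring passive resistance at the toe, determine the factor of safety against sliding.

K_a = tan²(45° − 30.6°/2) = 0.3253.
P_a = ½K_aγH² = 0.5×0.3253×111.4×24.8² = 11150 lb/ft, acting at H/3 = 8.267 ft above the base.
FS_sliding = μW / P_a = 0.61×33480 / 11150 = 1.832.

1.83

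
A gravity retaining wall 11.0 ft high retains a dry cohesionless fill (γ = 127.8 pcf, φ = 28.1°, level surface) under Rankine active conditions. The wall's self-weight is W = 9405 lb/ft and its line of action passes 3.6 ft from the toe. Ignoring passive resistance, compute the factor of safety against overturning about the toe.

3.32

K_a = tan²(45° − 28.1°/2) = 0.3596.
P_a = ½K_aγH² = 0.5×0.3596×127.8×11.0² = 2780 lb/ft, acting at H/3 = 3.667 ft above the base.
Overturning moment M_o = P_a × H/3 = 2780 × 3.667 = 10200.
Resisting moment M_r = W × 3.6 = 9405 × 3.6 = 33860.
FS_overturning = M_r/M_o = 33860/10200 = 3.321.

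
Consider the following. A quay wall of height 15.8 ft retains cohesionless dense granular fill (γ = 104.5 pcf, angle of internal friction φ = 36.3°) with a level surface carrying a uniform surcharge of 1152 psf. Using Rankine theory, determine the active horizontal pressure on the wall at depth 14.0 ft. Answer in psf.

K_a = (1 − sin φ)/(1 + sin φ) = 0.2563.
σ_v = γz + q = 104.5 × 14.0 + 1152 = 2615 psf.
σ_h = K_a σ_v = 0.2563 × 2615 = 670.1 psf.

670 psf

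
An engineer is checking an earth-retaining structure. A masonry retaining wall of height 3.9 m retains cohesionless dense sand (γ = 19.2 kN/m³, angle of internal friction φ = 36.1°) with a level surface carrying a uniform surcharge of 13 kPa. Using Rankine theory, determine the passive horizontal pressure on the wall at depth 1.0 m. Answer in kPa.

125 kPa

K_p = (1 + sin φ)/(1 − sin φ) = 3.869.
σ_v = γz + q = 19.2 × 1.0 + 13 = 32.20 kPa.
σ_h = K_p σ_v = 3.869 × 32.20 = 124.6 kPa.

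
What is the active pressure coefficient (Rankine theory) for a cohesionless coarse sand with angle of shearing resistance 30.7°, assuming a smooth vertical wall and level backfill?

K_a = tan²(45° − φ/2) = tan²(29.65°) = 0.3240.

0.324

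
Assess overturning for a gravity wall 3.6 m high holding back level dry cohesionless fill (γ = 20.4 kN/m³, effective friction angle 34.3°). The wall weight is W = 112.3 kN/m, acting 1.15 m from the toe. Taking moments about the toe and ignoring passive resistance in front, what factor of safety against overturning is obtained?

K_a = tan²(45° − 34.3°/2) = 0.2792.
P_a = ½K_aγH² = 0.5×0.2792×20.4×3.6² = 36.90 kN/m, acting at H/3 = 1.200 m above the base.
Overturning moment M_o = P_a × H/3 = 36.90 × 1.200 = 44.28.
Resisting moment M_r = W × 1.15 = 112.3 × 1.15 = 129.1.
FS_overturning = M_r/M_o = 129.1/44.28 = 2.916.

2.92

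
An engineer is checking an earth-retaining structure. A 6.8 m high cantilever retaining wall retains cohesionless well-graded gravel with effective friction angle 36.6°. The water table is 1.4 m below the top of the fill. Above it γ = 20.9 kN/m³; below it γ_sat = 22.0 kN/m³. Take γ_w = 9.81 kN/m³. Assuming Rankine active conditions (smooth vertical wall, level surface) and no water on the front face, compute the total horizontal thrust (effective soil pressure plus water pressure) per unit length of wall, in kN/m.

K_a = tan²(45° − φ/2) = 0.2530.
γ' = 22.0 − 9.81 = 12.19 kN/m³. Depth below WT = 5.4 m.
σ'_h at WT = K_a γ d_w = 7.402 kPa; at base = 7.402 + K_a γ' × 5.4 = 24.05 kPa.
P₁ (0–1.4 m) = ½×7.402×1.4 = 5.181. P₂ (1.4–6.8 m) = ½(7.402+24.05)×5.4 = 84.93.
P_w = ½ γ_w h₂² = 0.5×9.81×5.4² = 143.0. Total = 5.181+84.93+143.0 = 233.1 kN/m.

233 kN/m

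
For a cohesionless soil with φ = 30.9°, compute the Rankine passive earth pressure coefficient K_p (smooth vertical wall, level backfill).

K_p = (1 + sin φ)/(1 − sin φ) = tan²(45° + 30.9°/2) = 3.111.

3.11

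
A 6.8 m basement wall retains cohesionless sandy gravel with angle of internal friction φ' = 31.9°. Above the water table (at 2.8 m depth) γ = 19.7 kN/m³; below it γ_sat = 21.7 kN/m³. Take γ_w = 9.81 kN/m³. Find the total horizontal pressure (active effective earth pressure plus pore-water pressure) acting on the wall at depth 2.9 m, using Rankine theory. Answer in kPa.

K_a = (1 − sin φ)/(1 + sin φ) = 0.3085.
γ' = 21.7 − 9.81 = 11.89 kN/m³.
Effective vertical stress at 2.9 m: σ'_v = 19.7×2.8 + 11.89×0.100 = 56.35 kPa.
σ'_h = K_a σ'_v = 0.3085 × 56.35 = 17.39 kPa; u = γ_w × 0.100 = 0.9810 kPa.
Total σ_h = 17.39 + 0.9810 = 18.37 kPa.

18.4 kPa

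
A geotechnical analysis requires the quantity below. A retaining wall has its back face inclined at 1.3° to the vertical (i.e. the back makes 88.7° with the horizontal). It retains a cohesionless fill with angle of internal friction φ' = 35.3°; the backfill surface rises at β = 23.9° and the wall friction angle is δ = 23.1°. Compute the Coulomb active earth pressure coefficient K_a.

K_a = sin²(α+φ) / [sin²α · sin(α−δ) · (1 + √{sin(φ+δ)sin(φ−β) / (sin(α−δ)sin(α+β))})²].
With α = 88.7°, φ = 35.3°, δ = 23.1°, β = 23.9°: K_a = 0.3604.

0.360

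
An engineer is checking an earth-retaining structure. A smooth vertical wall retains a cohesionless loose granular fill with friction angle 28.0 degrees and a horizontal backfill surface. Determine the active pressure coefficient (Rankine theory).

0.361

K_a = tan²(45° − φ/2) = tan²(31.00°) = 0.3610.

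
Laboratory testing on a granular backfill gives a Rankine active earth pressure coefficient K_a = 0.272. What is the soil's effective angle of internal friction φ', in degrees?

34.9°

K_a = tan²(45° − φ/2) ⇒ 45° − φ/2 = arctan(√0.272) = 27.54°.
φ = 2(45° − 27.54°) = 34.91°.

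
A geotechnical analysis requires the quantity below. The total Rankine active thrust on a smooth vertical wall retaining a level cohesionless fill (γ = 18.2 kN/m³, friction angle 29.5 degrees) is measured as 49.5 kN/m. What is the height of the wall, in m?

K_a = 0.3401. P_a = ½ K_a γ H² ⇒ H = √(2P_a/(K_a γ)).
H = √(2×49.5/(0.3401×18.2)) = 3.999 m.

4.00 m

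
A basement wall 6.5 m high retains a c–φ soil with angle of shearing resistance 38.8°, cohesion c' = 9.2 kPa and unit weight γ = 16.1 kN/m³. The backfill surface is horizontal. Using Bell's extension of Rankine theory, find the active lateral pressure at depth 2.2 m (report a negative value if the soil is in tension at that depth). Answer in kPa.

K_a = (1 − sin φ)/(1 + sin φ) = 0.2296.
σ_a = K_a γ z − 2c√K_a = 0.2296×16.1×2.2 − 2×9.2×0.4791 = -0.6849 kPa.

-0.685 kPa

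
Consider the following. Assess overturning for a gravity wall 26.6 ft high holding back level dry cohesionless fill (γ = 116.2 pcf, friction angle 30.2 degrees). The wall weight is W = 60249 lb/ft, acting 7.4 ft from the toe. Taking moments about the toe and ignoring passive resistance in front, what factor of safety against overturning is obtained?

K_a = tan²(45° − 30.2°/2) = 0.3307.
P_a = ½K_aγH² = 0.5×0.3307×116.2×26.6² = 13590 lb/ft, acting at H/3 = 8.867 ft above the base.
Overturning moment M_o = P_a × H/3 = 13590 × 8.867 = 120500.
Resisting moment M_r = W × 7.4 = 60249 × 7.4 = 445800.
FS_overturning = M_r/M_o = 445800/120500 = 3.699.

3.70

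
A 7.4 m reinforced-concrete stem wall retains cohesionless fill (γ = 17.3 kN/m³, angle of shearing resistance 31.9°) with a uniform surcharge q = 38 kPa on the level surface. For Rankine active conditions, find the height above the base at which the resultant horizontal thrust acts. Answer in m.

2.93 m

K_a = 0.3085.
Triangular part P₁ = ½K_aγH² = 146.1 at H/3 = 2.467 m; rectangular part P₂ = K_a q H = 86.76 at H/2 = 3.700 m.
ȳ = (P₁·2.467 + P₂·3.700)/(P₁+P₂) = 2.926 m.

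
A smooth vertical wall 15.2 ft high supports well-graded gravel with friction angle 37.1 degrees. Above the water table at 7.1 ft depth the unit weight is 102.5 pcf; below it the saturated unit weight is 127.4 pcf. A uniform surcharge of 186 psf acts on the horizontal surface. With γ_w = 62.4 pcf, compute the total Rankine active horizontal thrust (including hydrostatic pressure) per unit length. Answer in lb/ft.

K_a = tan²(45° − φ/2) = 0.2475.
γ' = 127.4 − 62.4 = 65.00 pcf. h₂ = H − d_w = 8.1 ft.
σ'_h: at surface K_a·q = 46.03; at WT K_a(q+γd_w) = 226.2; at base K_a(q+γd_w+γ'h₂) = 356.5 psf.
P₁ = ½(46.03+226.2)×7.1 = 966.3; P₂ = ½(226.2+356.5)×8.1 = 2360; P_w = ½γ_w h₂² = 2047.
Total = 966.3+2360+2047 = 5373 lb/ft.

5370 lb/ft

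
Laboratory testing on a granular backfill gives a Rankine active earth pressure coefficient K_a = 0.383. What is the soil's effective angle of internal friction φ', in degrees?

26.5°

K_a = tan²(45° − φ/2) ⇒ 45° − φ/2 = arctan(√0.383) = 31.75°.
φ = 2(45° − 31.75°) = 26.50°.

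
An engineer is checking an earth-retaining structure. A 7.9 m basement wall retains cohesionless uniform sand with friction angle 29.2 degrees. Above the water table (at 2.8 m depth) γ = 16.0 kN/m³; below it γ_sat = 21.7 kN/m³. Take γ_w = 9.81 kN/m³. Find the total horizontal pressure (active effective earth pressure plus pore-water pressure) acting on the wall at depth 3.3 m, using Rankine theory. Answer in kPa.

K_a = (1 − sin φ)/(1 + sin φ) = 0.3442.
γ' = 21.7 − 9.81 = 11.89 kN/m³.
Effective vertical stress at 3.3 m: σ'_v = 16.0×2.8 + 11.89×0.500 = 50.74 kPa.
σ'_h = K_a σ'_v = 0.3442 × 50.74 = 17.47 kPa; u = γ_w × 0.500 = 4.905 kPa.
Total σ_h = 17.47 + 4.905 = 22.37 kPa.

22.4 kPa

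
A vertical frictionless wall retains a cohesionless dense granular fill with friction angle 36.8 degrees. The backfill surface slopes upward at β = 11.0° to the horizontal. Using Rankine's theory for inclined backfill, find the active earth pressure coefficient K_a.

K_a = cos β · (cos β − √(cos²β − cos²φ)) / (cos β + √(cos²β − cos²φ)).
cos β = 0.9816, cos φ = 0.8007, √(cos²β − cos²φ) = 0.5678.
K_a = 0.9816 × (0.9816 − 0.5678)/(0.9816 + 0.5678) = 0.2622.

0.262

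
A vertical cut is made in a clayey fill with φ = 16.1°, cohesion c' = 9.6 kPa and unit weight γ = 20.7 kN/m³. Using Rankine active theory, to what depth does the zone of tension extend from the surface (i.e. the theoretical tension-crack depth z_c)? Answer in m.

1.23 m

K_a = tan²(45° − 16.1°/2) = 0.5658; √K_a = 0.7522.
The active pressure is zero where K_a γ z = 2c√K_a, so z_c = 2c/(γ√K_a) = 2×9.6/(20.7×0.7522) = 1.233 m.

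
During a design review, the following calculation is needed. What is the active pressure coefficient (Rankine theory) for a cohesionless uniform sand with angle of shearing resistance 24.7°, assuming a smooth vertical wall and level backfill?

0.411

K_a = (1 − sin φ)/(1 + sin φ) = (1 − sin 24.7°)/(1 + sin 24.7°) = 0.4106.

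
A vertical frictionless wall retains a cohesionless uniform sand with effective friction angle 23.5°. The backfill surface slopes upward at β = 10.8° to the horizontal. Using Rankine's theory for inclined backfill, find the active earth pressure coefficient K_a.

0.464

K_a = cos β · (cos β − √(cos²β − cos²φ)) / (cos β + √(cos²β − cos²φ)).
cos β = 0.9823, cos φ = 0.9171, √(cos²β − cos²φ) = 0.3520.
K_a = 0.9823 × (0.9823 − 0.3520)/(0.9823 + 0.3520) = 0.4640.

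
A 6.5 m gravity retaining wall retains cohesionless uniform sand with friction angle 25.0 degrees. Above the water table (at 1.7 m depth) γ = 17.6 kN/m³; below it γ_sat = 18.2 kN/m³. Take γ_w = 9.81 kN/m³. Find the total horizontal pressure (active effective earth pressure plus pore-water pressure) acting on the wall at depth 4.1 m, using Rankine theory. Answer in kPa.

K_a = (1 − sin φ)/(1 + sin φ) = 0.4059.
γ' = 18.2 − 9.81 = 8.390 kN/m³.
Effective vertical stress at 4.1 m: σ'_v = 17.6×1.7 + 8.390×2.40 = 50.06 kPa.
σ'_h = K_a σ'_v = 0.4059 × 50.06 = 20.32 kPa; u = γ_w × 2.40 = 23.54 kPa.
Total σ_h = 20.32 + 23.54 = 43.86 kPa.

43.9 kPa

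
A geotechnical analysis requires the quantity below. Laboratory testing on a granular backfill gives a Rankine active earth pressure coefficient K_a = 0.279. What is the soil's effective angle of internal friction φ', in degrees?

34.3°

K_a = tan²(45° − φ/2) ⇒ 45° − φ/2 = arctan(√0.279) = 27.84°.
φ = 2(45° − 27.84°) = 34.31°.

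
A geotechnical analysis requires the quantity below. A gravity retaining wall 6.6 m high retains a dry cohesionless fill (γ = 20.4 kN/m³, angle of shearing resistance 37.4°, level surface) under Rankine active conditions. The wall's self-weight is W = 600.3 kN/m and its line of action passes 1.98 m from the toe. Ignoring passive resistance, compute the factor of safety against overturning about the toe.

K_a = tan²(45° − 37.4°/2) = 0.2443.
P_a = ½K_aγH² = 0.5×0.2443×20.4×6.6² = 108.5 kN/m, acting at H/3 = 2.200 m above the base.
Overturning moment M_o = P_a × H/3 = 108.5 × 2.200 = 238.8.
Resisting moment M_r = W × 1.98 = 600.3 × 1.98 = 1189.
FS_overturning = M_r/M_o = 1189/238.8 = 4.978.

4.98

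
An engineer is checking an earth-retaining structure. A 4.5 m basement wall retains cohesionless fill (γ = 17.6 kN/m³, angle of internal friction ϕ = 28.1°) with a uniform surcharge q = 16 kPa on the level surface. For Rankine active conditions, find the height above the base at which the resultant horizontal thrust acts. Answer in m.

K_a = 0.3596.
Triangular part P₁ = ½K_aγH² = 64.08 at H/3 = 1.500 m; rectangular part P₂ = K_a q H = 25.89 at H/2 = 2.250 m.
ȳ = (P₁·1.500 + P₂·2.250)/(P₁+P₂) = 1.716 m.

1.72 m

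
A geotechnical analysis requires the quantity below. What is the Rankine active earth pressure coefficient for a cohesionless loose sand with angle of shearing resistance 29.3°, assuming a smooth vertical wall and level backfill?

0.343

K_a = tan²(45° − φ/2) = tan²(30.35°) = 0.3428.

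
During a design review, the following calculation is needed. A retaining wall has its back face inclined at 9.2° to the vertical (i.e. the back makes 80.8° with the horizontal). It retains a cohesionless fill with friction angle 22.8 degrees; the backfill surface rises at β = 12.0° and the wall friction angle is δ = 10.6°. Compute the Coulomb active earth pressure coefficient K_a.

K_a = sin²(α+φ) / [sin²α · sin(α−δ) · (1 + √{sin(φ+δ)sin(φ−β) / (sin(α−δ)sin(α+β))})²].
With α = 80.8°, φ = 22.8°, δ = 10.6°, β = 12.0°: K_a = 0.5814.

0.581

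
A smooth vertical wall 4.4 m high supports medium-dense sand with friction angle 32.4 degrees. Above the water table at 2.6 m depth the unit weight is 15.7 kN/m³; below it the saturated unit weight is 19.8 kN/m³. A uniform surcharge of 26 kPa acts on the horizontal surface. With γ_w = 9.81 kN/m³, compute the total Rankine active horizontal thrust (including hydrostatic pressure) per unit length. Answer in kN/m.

93.6 kN/m

K_a = tan²(45° − φ/2) = 0.3022.
γ' = 19.8 − 9.81 = 9.990 kN/m³. h₂ = H − d_w = 1.8 m.
σ'_h: at surface K_a·q = 7.858; at WT K_a(q+γd_w) = 20.20; at base K_a(q+γd_w+γ'h₂) = 25.63 kPa.
P₁ = ½(7.858+20.20)×2.6 = 36.47; P₂ = ½(20.20+25.63)×1.8 = 41.24; P_w = ½γ_w h₂² = 15.89.
Total = 36.47+41.24+15.89 = 93.60 kN/m.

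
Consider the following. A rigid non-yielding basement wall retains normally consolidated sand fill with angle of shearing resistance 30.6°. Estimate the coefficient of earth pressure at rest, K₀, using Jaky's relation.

0.491

K₀ = 1 − sin φ' = 1 − sin 30.6° = 0.4910.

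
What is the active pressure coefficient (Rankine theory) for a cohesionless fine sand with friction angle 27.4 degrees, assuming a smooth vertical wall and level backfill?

K_a = (1 − sin φ)/(1 + sin φ) = (1 − sin 27.4°)/(1 + sin 27.4°) = 0.3697.

0.370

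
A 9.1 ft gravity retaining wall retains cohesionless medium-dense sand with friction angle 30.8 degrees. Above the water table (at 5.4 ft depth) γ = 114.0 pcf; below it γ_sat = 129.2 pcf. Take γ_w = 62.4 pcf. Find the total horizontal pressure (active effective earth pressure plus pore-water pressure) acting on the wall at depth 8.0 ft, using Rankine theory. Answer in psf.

K_a = (1 − sin φ)/(1 + sin φ) = 0.3227.
γ' = 129.2 − 62.4 = 66.80 pcf.
Effective vertical stress at 8.0 ft: σ'_v = 114.0×5.4 + 66.80×2.60 = 789.3 psf.
σ'_h = K_a σ'_v = 0.3227 × 789.3 = 254.7 psf; u = γ_w × 2.60 = 162.2 psf.
Total σ_h = 254.7 + 162.2 = 417.0 psf.

417 psf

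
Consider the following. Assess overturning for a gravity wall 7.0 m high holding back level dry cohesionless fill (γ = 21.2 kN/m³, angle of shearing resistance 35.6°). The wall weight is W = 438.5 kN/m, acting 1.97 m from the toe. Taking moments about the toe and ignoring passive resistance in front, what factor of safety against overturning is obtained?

2.70

K_a = tan²(45° − 35.6°/2) = 0.2641.
P_a = ½K_aγH² = 0.5×0.2641×21.2×7.0² = 137.2 kN/m, acting at H/3 = 2.333 m above the base.
Overturning moment M_o = P_a × H/3 = 137.2 × 2.333 = 320.1.
Resisting moment M_r = W × 1.97 = 438.5 × 1.97 = 863.8.
FS_overturning = M_r/M_o = 863.8/320.1 = 2.699.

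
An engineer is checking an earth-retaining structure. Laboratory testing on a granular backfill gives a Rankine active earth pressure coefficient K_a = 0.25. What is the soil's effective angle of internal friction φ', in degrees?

K_a = tan²(45° − φ/2) ⇒ 45° − φ/2 = arctan(√0.25) = 26.57°.
φ = 2(45° − 26.57°) = 36.87°.

36.9°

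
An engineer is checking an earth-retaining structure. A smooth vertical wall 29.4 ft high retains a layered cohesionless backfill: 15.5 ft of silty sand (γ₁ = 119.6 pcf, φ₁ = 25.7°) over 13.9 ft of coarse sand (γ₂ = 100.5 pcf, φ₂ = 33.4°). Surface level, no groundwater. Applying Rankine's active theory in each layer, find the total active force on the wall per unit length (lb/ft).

K_a1 = tan²(45°−25.7°/2) = 0.3950; K_a2 = tan²(45°−33.4°/2) = 0.2899.
Layer 1: σ at base = K_a1 γ₁ h₁ = 732.3 psf; P₁ = ½×732.3×15.5 = 5675.
Layer 2: σ_v at top = γ₁h₁ = 1854; σ_h top = K_a2×1854 = 537.5; σ_h base = K_a2×(1854+100.5×13.9) = 942.5.
P₂ = ½(537.5+942.5)×13.9 = 10290. Total P_a = 5675+10290 = 15960 lb/ft.

16000 lb/ft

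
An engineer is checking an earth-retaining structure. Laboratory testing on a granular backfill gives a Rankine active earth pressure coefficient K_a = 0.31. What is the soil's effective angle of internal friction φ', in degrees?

K_a = tan²(45° − φ/2) ⇒ 45° − φ/2 = arctan(√0.31) = 29.11°.
φ = 2(45° − 29.11°) = 31.78°.

31.8°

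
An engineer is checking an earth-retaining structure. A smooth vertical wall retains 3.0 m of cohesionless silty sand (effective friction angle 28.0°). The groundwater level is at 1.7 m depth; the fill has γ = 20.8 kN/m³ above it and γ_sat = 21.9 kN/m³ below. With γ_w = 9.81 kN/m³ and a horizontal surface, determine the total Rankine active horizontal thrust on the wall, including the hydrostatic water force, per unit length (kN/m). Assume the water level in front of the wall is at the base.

39.4 kN/m

K_a = tan²(45° − φ/2) = 0.3610.
γ' = 21.9 − 9.81 = 12.09 kN/m³. Depth below WT = 1.3 m.
σ'_h at WT = K_a γ d_w = 12.77 kPa; at base = 12.77 + K_a γ' × 1.3 = 18.44 kPa.
P₁ (0–1.7 m) = ½×12.77×1.7 = 10.85. P₂ (1.7–3.0 m) = ½(12.77+18.44)×1.3 = 20.28.
P_w = ½ γ_w h₂² = 0.5×9.81×1.3² = 8.289. Total = 10.85+20.28+8.289 = 39.42 kN/m.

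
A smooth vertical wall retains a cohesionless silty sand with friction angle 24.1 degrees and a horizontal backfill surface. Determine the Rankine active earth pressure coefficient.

0.420

K_a = (1 − sin φ)/(1 + sin φ) = (1 − sin 24.1°)/(1 + sin 24.1°) = 0.4201.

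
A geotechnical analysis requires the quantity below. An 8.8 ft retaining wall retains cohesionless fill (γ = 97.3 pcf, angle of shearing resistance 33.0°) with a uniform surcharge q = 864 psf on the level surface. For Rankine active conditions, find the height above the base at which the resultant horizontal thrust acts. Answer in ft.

K_a = 0.2948.
Triangular part P₁ = ½K_aγH² = 1111 at H/3 = 2.933 ft; rectangular part P₂ = K_a q H = 2241 at H/2 = 4.400 ft.
ȳ = (P₁·2.933 + P₂·4.400)/(P₁+P₂) = 3.914 ft.

3.91 ft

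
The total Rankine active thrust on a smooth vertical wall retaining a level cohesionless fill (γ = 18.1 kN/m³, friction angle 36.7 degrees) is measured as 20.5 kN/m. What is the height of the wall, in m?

K_a = 0.2519. P_a = ½ K_a γ H² ⇒ H = √(2P_a/(K_a γ)).
H = √(2×20.5/(0.2519×18.1)) = 2.999 m.

3.00 m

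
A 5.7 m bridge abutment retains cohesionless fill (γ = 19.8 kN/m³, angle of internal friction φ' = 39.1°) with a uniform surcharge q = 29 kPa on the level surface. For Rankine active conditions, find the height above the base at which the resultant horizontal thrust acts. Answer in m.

K_a = 0.2265.
Triangular part P₁ = ½K_aγH² = 72.85 at H/3 = 1.900 m; rectangular part P₂ = K_a q H = 37.44 at H/2 = 2.850 m.
ȳ = (P₁·1.900 + P₂·2.850)/(P₁+P₂) = 2.222 m.

2.22 m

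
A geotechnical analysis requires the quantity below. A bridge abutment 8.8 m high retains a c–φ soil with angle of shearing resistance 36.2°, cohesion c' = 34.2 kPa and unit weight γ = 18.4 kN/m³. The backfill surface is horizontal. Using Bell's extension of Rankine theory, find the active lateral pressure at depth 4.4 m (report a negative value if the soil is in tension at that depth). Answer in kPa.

-13.9 kPa

K_a = (1 − sin φ)/(1 + sin φ) = 0.2574.
σ_a = K_a γ z − 2c√K_a = 0.2574×18.4×4.4 − 2×34.2×0.5073 = -13.86 kPa.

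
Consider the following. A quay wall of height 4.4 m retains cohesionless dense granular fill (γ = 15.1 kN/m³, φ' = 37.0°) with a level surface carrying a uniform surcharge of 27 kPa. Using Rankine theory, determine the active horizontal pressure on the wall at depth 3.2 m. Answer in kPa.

18.7 kPa

K_a = (1 − sin φ)/(1 + sin φ) = 0.2486.
σ_v = γz + q = 15.1 × 3.2 + 27 = 75.32 kPa.
σ_h = K_a σ_v = 0.2486 × 75.32 = 18.72 kPa.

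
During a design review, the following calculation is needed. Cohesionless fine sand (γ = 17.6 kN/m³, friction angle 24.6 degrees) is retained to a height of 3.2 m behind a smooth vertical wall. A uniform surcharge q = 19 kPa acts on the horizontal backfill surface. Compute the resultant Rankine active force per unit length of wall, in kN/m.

62.2 kN/m

K_a = tan²(45° − φ/2) = 0.4121.
Soil triangle: ½ K_a γ H² = 0.5×0.4121×17.6×3.2² = 37.14 kN/m.
Surcharge rectangle: K_a q H = 0.4121×19×3.2 = 25.06 kN/m.
Total = 37.14 + 25.06 = 62.20 kN/m.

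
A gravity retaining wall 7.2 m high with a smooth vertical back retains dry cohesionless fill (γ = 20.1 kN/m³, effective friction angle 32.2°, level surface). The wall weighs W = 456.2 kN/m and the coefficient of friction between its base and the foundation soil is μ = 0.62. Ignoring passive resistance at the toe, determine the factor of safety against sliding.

K_a = tan²(45° − 32.2°/2) = 0.3047.
P_a = ½K_aγH² = 0.5×0.3047×20.1×7.2² = 158.8 kN/m, acting at H/3 = 2.400 m above the base.
FS_sliding = μW / P_a = 0.62×456.2 / 158.8 = 1.782.

1.78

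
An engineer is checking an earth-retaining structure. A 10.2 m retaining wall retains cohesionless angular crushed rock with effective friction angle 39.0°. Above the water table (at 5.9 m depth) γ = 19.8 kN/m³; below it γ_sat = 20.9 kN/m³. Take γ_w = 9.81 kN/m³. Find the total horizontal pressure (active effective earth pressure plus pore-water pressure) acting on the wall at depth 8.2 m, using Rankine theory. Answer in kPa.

54.9 kPa

K_a = (1 − sin φ)/(1 + sin φ) = 0.2275.
γ' = 20.9 − 9.81 = 11.09 kN/m³.
Effective vertical stress at 8.2 m: σ'_v = 19.8×5.9 + 11.09×2.30 = 142.3 kPa.
σ'_h = K_a σ'_v = 0.2275 × 142.3 = 32.38 kPa; u = γ_w × 2.30 = 22.56 kPa.
Total σ_h = 32.38 + 22.56 = 54.94 kPa.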